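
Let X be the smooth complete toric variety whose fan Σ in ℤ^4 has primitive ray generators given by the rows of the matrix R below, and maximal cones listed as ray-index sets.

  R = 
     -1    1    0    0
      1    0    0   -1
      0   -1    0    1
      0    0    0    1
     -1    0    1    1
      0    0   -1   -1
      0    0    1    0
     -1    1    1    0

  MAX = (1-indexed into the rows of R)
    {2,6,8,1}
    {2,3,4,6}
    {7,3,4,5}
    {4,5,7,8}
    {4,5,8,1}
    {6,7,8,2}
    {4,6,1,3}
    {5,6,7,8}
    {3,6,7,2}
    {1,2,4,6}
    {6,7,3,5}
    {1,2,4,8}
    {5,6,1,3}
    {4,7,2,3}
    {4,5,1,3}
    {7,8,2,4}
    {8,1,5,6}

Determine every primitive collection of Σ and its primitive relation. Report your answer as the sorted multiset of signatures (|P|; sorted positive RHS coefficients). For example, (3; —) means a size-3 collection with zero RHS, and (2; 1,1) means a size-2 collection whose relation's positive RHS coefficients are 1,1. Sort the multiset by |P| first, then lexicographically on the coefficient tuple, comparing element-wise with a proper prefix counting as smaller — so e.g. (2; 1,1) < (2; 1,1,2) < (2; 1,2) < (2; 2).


Δ(Σ) — 8 vertices, 7 min non-faces:

  • {1,7}:  v_{1} + v_{7} = v_{8}  ⇒ sig = (2; 1)
  • {2,5}:  v_{2} + v_{5} = v_{7}  ⇒ sig = (2; 1)
  • {3,8}:  v_{3} + v_{8} = v_{5}  ⇒ sig = (2; 1)
  • {1,2,3}:  v_{1} + v_{2} + v_{3} = 0  ⇒ sig = (3; —)
  • {4,6,7}:  v_{4} + v_{6} + v_{7} = 0  ⇒ sig = (3; —)
  • {4,6,8}:  v_{4} + v_{6} + v_{8} = v_{1}  ⇒ sig = (3; 1)
  • {4,5,6}:  v_{4} + v_{5} + v_{6} = v_{1} + v_{3}  ⇒ sig = (3; 1,1)

Sorted signature multiset PRS(X):
[(2; 1), (2; 1), (2; 1), (3; —), (3; —), (3; 1), (3; 1,1)]


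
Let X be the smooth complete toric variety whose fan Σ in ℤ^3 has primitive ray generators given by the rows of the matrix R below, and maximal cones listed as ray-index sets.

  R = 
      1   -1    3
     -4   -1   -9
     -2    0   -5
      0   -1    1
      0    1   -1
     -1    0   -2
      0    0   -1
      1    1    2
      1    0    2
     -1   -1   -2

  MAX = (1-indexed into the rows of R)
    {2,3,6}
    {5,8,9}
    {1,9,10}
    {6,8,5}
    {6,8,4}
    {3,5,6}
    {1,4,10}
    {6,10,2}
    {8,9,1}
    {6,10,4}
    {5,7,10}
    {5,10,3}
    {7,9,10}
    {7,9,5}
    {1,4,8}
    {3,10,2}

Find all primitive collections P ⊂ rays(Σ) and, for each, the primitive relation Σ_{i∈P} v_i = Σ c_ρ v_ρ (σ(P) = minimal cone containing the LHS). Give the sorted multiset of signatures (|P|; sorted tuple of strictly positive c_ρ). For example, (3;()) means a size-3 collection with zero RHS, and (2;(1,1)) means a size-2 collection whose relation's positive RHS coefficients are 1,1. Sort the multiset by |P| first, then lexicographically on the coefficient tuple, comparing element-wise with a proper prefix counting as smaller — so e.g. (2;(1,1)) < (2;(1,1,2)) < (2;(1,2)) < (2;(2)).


|primitive collections| = 24. Relations:

  P = {4,5}:  v_{4} + v_{5} = 0  so sig = (2;())
  P = {6,9}:  v_{6} + v_{9} = 0  so sig = (2;())
  P = {8,10}:  v_{8} + v_{10} = 0  so sig = (2;())
  P = {1,3}:  v_{1} + v_{3} = v_{10}  so sig = (2;(1))
  P = {1,5}:  v_{1} + v_{5} = v_{9}  so sig = (2;(1))
  P = {1,6}:  v_{1} + v_{6} = v_{4}  so sig = (2;(1))
  P = {4,9}:  v_{4} + v_{9} = v_{1}  so sig = (2;(1))
  P = {2,8}:  v_{2} + v_{8} = v_{3} + v_{6}  so sig = (2;(1,1))
  P = {2,9}:  v_{2} + v_{9} = v_{3} + v_{10}  so sig = (2;(1,1))
  P = {3,4}:  v_{3} + v_{4} = v_{6} + v_{10}  so sig = (2;(1,1))
  P = {3,8}:  v_{3} + v_{8} = v_{5} + v_{6}  so sig = (2;(1,1))
  P = {3,9}:  v_{3} + v_{9} = v_{5} + v_{10}  so sig = (2;(1,1))
  P = {4,7}:  v_{4} + v_{7} = v_{9} + v_{10}  so sig = (2;(1,1))
  P = {6,7}:  v_{6} + v_{7} = v_{5} + v_{10}  so sig = (2;(1,1))
  P = {7,8}:  v_{7} + v_{8} = v_{5} + v_{9}  so sig = (2;(1,1))
  P = {2,7}:  v_{2} + v_{7} = v_{3} + v_{5} + 2·v_{10}  so sig = (2;(1,1,2))
  P = {1,2}:  v_{1} + v_{2} = v_{6} + 2·v_{10}  so sig = (2;(1,2))
  P = {1,7}:  v_{1} + v_{7} = 2·v_{9} + v_{10}  so sig = (2;(1,2))
  P = {2,5}:  v_{2} + v_{5} = 2·v_{3}  so sig = (2;(2))
  P = {2,4}:  v_{2} + v_{4} = 2·v_{6} + 2·v_{10}  so sig = (2;(2,2))
  P = {3,7}:  v_{3} + v_{7} = 2·v_{5} + 2·v_{10}  so sig = (2;(2,2))
  P = {3,6,10}:  v_{3} + v_{6} + v_{10} = v_{2}  so sig = (3;(1))
  P = {5,6,10}:  v_{5} + v_{6} + v_{10} = v_{3}  so sig = (3;(1))
  P = {5,9,10}:  v_{5} + v_{9} + v_{10} = v_{7}  so sig = (3;(1))

Signatures (|P|; sorted positive RHS coefficients), sorted:
{ (2;()) ×3,  (2;(1)) ×4,  (2;(1,1)) ×8,  (2;(1,1,2)),  (2;(1,2)) ×2,  (2;(2)),  (2;(2,2)) ×2,  (3;(1)) ×3 }


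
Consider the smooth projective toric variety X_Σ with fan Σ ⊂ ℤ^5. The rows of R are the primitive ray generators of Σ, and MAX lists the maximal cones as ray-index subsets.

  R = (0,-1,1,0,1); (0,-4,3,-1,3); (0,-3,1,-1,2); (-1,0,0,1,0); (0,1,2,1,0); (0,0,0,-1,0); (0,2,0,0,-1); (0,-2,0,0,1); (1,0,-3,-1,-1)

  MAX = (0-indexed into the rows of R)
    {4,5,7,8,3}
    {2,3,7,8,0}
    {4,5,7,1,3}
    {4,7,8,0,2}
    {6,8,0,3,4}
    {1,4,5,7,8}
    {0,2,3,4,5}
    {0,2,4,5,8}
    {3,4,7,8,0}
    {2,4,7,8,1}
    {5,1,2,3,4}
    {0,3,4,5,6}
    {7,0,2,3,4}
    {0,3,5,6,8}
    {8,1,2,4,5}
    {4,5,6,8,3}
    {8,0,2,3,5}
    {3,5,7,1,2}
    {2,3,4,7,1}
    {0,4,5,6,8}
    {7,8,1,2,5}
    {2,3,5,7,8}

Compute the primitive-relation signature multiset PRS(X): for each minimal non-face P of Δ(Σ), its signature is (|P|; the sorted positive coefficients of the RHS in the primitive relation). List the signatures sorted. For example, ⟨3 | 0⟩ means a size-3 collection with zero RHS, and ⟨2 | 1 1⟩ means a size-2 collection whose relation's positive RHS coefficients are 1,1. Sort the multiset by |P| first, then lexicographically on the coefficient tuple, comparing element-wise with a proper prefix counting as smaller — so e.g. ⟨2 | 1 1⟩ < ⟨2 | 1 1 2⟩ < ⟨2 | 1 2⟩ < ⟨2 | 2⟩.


9 collections generate NE(X_Σ); each relation:

  • {6,7}:  v_{6} + v_{7} = 0  so sig = ⟨2 | 0⟩
  • {2,6}:  v_{2} + v_{6} = v_{0} + v_{5}  so sig = ⟨2 | 1 1⟩
  • {1,6}:  v_{1} + v_{6} = v_{2} + v_{4} + v_{5}  so sig = ⟨2 | 1 1 1⟩
  • {0,1}:  v_{0} + v_{1} = 2·v_{2} + v_{4}  so sig = ⟨2 | 1 2⟩
  • {0,5,7}:  v_{0} + v_{5} + v_{7} = v_{2}  so sig = ⟨3 | 1⟩
  • {1,3,8}:  v_{1} + v_{3} + v_{8} = v_{5} + 2·v_{7}  so sig = ⟨3 | 1 2⟩
  • {2,3,4,8}:  v_{2} + v_{3} + v_{4} + v_{8} = v_{7}  so sig = ⟨4 | 1⟩
  • {2,4,5,7}:  v_{2} + v_{4} + v_{5} + v_{7} = v_{1}  so sig = ⟨4 | 1⟩
  • {0,3,4,5,8}:  v_{0} + v_{3} + v_{4} + v_{5} + v_{8} = 0  so sig = ⟨5 | 0⟩

Hence PRS(X_Σ) =
[⟨2 | 0⟩, ⟨2 | 1 1⟩, ⟨2 | 1 1 1⟩, ⟨2 | 1 2⟩, ⟨3 | 1⟩, ⟨3 | 1 2⟩, ⟨4 | 1⟩, ⟨4 | 1⟩, ⟨5 | 0⟩]


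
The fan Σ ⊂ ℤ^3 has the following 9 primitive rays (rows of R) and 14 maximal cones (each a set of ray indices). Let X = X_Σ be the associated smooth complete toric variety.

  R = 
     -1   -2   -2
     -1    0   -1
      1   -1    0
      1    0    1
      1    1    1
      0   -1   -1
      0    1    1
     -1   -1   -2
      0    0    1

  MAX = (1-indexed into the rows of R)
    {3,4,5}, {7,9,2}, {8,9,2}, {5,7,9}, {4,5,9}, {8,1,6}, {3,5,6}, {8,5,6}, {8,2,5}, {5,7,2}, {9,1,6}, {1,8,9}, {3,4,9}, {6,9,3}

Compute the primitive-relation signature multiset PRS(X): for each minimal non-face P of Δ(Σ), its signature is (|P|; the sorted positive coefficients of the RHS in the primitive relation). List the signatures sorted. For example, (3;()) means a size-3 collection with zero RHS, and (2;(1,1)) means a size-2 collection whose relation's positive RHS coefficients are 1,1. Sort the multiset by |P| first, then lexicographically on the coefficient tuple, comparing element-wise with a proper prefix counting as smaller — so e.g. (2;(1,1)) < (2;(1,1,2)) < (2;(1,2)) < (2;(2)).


20 collections generate NE(X_Σ); each relation:

  P = {2,4}:  v_{2} + v_{4} = 0  ⟹  sig = (2;())
  P = {6,7}:  v_{6} + v_{7} = 0  ⟹  sig = (2;())
  P = {1,5}:  v_{1} + v_{5} = v_{6}  ⟹  sig = (2;(1))
  P = {2,3}:  v_{2} + v_{3} = v_{6}  ⟹  sig = (2;(1))
  P = {2,6}:  v_{2} + v_{6} = v_{8}  ⟹  sig = (2;(1))
  P = {3,7}:  v_{3} + v_{7} = v_{4}  ⟹  sig = (2;(1))
  P = {4,6}:  v_{4} + v_{6} = v_{3}  ⟹  sig = (2;(1))
  P = {4,8}:  v_{4} + v_{8} = v_{6}  ⟹  sig = (2;(1))
  P = {7,8}:  v_{7} + v_{8} = v_{2}  ⟹  sig = (2;(1))
  P = {1,7}:  v_{1} + v_{7} = v_{8} + v_{9}  ⟹  sig = (2;(1,1))
  P = {4,7}:  v_{4} + v_{7} = v_{5} + v_{9}  ⟹  sig = (2;(1,1))
  P = {1,2}:  v_{1} + v_{2} = 2·v_{8} + v_{9}  ⟹  sig = (2;(1,2))
  P = {1,4}:  v_{1} + v_{4} = 2·v_{6} + v_{9}  ⟹  sig = (2;(1,2))
  P = {1,3}:  v_{1} + v_{3} = 3·v_{6} + v_{9}  ⟹  sig = (2;(1,3))
  P = {3,8}:  v_{3} + v_{8} = 2·v_{6}  ⟹  sig = (2;(2))
  P = {5,8,9}:  v_{5} + v_{8} + v_{9} = 0  ⟹  sig = (3;())
  P = {2,5,9}:  v_{2} + v_{5} + v_{9} = v_{7}  ⟹  sig = (3;(1))
  P = {5,6,9}:  v_{5} + v_{6} + v_{9} = v_{4}  ⟹  sig = (3;(1))
  P = {6,8,9}:  v_{6} + v_{8} + v_{9} = v_{1}  ⟹  sig = (3;(1))
  P = {3,5,9}:  v_{3} + v_{5} + v_{9} = 2·v_{4}  ⟹  sig = (3;(2))

so the primitive-relation signature multiset is
    |P|=2: 15 collections, coeffs (), (), (1), (1), (1), (1), (1), (1), (1), (1,1), (1,1), (1,2), (1,2), (1,3), (2)
    |P|=3: 5 collections, coeffs (), (1), (1), (1), (2)


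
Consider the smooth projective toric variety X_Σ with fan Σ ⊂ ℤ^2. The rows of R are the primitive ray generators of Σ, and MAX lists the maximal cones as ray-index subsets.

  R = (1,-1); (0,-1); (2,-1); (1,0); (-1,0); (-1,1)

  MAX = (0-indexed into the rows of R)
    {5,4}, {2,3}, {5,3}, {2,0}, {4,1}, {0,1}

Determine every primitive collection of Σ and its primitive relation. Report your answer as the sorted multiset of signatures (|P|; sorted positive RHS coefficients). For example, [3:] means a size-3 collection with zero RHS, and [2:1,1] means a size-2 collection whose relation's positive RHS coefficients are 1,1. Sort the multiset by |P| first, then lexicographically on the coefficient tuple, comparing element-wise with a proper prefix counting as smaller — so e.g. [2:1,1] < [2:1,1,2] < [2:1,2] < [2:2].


9 minimal non-faces of Δ(Σ) (on 6 rays):

  {0,5}:  v_{0} + v_{5} = 0  →  sig = [2:]
  {3,4}:  v_{3} + v_{4} = 0  →  sig = [2:]
  {0,3}:  v_{0} + v_{3} = v_{2}  →  sig = [2:1]
  {0,4}:  v_{0} + v_{4} = v_{1}  →  sig = [2:1]
  {1,3}:  v_{1} + v_{3} = v_{0}  →  sig = [2:1]
  {1,5}:  v_{1} + v_{5} = v_{4}  →  sig = [2:1]
  {2,4}:  v_{2} + v_{4} = v_{0}  →  sig = [2:1]
  {2,5}:  v_{2} + v_{5} = v_{3}  →  sig = [2:1]
  {1,2}:  v_{1} + v_{2} = 2·v_{0}  →  sig = [2:2]

Hence PRS(X_Σ) =
    |P|=2: 9 collections, coeffs (), (), (1), (1), (1), (1), (1), (1), (2)


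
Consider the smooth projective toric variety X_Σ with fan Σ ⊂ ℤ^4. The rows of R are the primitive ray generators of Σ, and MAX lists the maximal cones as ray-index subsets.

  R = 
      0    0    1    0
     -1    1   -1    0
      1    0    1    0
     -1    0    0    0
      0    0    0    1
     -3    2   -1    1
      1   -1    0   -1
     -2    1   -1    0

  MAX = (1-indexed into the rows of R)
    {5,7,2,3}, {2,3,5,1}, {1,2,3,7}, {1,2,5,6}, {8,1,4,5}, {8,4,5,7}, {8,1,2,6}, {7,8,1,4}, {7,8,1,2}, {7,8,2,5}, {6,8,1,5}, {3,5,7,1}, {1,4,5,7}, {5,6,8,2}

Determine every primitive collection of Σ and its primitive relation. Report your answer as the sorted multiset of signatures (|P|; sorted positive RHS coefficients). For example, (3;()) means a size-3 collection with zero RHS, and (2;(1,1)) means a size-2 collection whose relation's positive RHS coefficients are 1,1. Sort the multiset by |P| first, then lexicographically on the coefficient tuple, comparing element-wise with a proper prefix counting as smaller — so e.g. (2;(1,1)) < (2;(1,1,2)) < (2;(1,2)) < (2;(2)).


The 9 primitive collections of Σ (r=8, n=4):

  • {2,4}:  v_{2} + v_{4} = v_{8}  →  sig = (2;(1))
  • {3,4}:  v_{3} + v_{4} = v_{1}  →  sig = (2;(1))
  • {6,7}:  v_{6} + v_{7} = v_{8}  →  sig = (2;(1))
  • {3,8}:  v_{3} + v_{8} = v_{1} + v_{2}  →  sig = (2;(1,1))
  • {4,6}:  v_{4} + v_{6} = v_{1} + v_{5} + 2·v_{8}  →  sig = (2;(1,1,2))
  • {3,6}:  v_{3} + v_{6} = 2·v_{1} + 2·v_{2} + v_{5}  →  sig = (2;(1,2,2))
  • {1,2,5,7}:  v_{1} + v_{2} + v_{5} + v_{7} = 0  →  sig = (4;())
  • {1,2,5,8}:  v_{1} + v_{2} + v_{5} + v_{8} = v_{6}  →  sig = (4;(1))
  • {1,5,7,8}:  v_{1} + v_{5} + v_{7} + v_{8} = v_{4}  →  sig = (4;(1))

so the primitive-relation signature multiset is
    (2;(1))
    (2;(1))
    (2;(1))
    (2;(1,1))
    (2;(1,1,2))
    (2;(1,2,2))
    (4;())
    (4;(1))
    (4;(1))


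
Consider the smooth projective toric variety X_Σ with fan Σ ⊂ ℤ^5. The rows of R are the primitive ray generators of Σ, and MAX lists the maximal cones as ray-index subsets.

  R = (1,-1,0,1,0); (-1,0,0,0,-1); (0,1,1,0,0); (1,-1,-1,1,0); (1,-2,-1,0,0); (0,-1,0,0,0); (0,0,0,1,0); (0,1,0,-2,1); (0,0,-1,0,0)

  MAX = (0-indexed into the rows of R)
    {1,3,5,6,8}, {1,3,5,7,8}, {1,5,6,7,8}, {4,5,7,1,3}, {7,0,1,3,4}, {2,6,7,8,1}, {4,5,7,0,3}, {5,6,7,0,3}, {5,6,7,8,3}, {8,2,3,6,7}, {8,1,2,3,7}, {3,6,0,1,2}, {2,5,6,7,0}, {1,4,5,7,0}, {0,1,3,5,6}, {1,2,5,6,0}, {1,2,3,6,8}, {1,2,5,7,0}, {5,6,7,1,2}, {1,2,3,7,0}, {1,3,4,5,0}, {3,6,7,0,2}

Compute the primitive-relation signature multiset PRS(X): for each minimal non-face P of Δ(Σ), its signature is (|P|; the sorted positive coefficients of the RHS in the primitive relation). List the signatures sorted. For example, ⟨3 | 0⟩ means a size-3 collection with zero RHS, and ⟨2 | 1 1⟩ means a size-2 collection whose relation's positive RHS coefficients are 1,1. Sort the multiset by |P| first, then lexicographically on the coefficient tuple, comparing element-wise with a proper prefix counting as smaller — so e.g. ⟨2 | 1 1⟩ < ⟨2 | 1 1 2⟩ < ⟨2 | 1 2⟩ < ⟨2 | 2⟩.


9 minimal non-faces of Δ(Σ) (on 9 rays):

  • {0,8}:  v_{0} + v_{8} = v_{3}  →  sig = ⟨2 | 1⟩
  • {4,6}:  v_{4} + v_{6} = v_{3} + v_{5}  →  sig = ⟨2 | 1 1⟩
  • {4,8}:  v_{4} + v_{8} = v_{1} + 2·v_{3} + v_{5} + v_{7}  →  sig = ⟨2 | 1 1 1 2⟩
  • {2,4}:  v_{2} + v_{4} = 2·v_{0} + v_{1} + v_{7}  →  sig = ⟨2 | 1 1 2⟩
  • {2,5,8}:  v_{2} + v_{5} + v_{8} = 0  →  sig = ⟨3 | 0⟩
  • {2,3,5}:  v_{2} + v_{3} + v_{5} = v_{0}  →  sig = ⟨3 | 1⟩
  • {0,1,6,7}:  v_{0} + v_{1} + v_{6} + v_{7} = 0  →  sig = ⟨4 | 0⟩
  • {1,3,6,7}:  v_{1} + v_{3} + v_{6} + v_{7} = v_{8}  →  sig = ⟨4 | 1⟩
  • {0,1,3,5,7}:  v_{0} + v_{1} + v_{3} + v_{5} + v_{7} = v_{4}  →  sig = ⟨5 | 1⟩

so the primitive-relation signature multiset is
[⟨2 | 1⟩, ⟨2 | 1 1⟩, ⟨2 | 1 1 1 2⟩, ⟨2 | 1 1 2⟩, ⟨3 | 0⟩, ⟨3 | 1⟩, ⟨4 | 0⟩, ⟨4 | 1⟩, ⟨5 | 1⟩]


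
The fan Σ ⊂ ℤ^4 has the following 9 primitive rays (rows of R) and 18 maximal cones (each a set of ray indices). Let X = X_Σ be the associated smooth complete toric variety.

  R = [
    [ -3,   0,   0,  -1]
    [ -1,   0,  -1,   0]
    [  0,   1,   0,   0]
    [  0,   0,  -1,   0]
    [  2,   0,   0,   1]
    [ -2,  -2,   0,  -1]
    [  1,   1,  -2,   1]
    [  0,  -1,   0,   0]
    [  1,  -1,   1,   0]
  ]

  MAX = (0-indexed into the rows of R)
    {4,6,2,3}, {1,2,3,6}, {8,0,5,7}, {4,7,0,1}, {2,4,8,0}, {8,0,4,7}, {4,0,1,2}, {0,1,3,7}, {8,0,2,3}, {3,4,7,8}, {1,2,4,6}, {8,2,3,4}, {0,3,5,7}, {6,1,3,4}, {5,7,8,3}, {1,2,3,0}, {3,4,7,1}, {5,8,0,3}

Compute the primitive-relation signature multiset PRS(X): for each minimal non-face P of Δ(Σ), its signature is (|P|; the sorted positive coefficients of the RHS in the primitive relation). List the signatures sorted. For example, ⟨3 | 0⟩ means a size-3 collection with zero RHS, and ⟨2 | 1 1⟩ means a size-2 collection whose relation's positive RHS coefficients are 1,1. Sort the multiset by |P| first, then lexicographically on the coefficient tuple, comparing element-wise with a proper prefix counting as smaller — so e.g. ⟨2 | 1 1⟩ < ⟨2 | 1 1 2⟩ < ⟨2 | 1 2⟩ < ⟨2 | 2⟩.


|primitive collections| = 12. Relations:

  • {2,7}:  v_{2} + v_{7} = 0 ; sig = ⟨2 | 0⟩
  • {1,8}:  v_{1} + v_{8} = v_{7} ; sig = ⟨2 | 1⟩
  • {6,8}:  v_{6} + v_{8} = v_{3} + v_{4} ; sig = ⟨2 | 1 1⟩
  • {2,5}:  v_{2} + v_{5} = v_{0} + v_{3} + v_{8} ; sig = ⟨2 | 1 1 1⟩
  • {5,6}:  v_{5} + v_{6} = v_{1} + v_{3} + v_{7} ; sig = ⟨2 | 1 1 1⟩
  • {6,7}:  v_{6} + v_{7} = v_{1} + v_{3} + v_{4} ; sig = ⟨2 | 1 1 1⟩
  • {1,5}:  v_{1} + v_{5} = v_{0} + v_{3} + 2·v_{7} ; sig = ⟨2 | 1 1 2⟩
  • {0,6}:  v_{0} + v_{6} = 2·v_{1} + v_{2} ; sig = ⟨2 | 1 2⟩
  • {4,5}:  v_{4} + v_{5} = 2·v_{7} ; sig = ⟨2 | 2⟩
  • {0,3,4}:  v_{0} + v_{3} + v_{4} = v_{1} ; sig = ⟨3 | 1⟩
  • {0,3,7,8}:  v_{0} + v_{3} + v_{7} + v_{8} = v_{5} ; sig = ⟨4 | 1⟩
  • {1,2,3,4}:  v_{1} + v_{2} + v_{3} + v_{4} = v_{6} ; sig = ⟨4 | 1⟩

Hence PRS(X_Σ) =
    |P|=2: 9 collections, coeffs (), (1), (1,1), (1,1,1), (1,1,1), (1,1,1), (1,1,2), (1,2), (2)
    |P|=3: 1 collection, coeffs (1)
    |P|=4: 2 collections, coeffs (1), (1)


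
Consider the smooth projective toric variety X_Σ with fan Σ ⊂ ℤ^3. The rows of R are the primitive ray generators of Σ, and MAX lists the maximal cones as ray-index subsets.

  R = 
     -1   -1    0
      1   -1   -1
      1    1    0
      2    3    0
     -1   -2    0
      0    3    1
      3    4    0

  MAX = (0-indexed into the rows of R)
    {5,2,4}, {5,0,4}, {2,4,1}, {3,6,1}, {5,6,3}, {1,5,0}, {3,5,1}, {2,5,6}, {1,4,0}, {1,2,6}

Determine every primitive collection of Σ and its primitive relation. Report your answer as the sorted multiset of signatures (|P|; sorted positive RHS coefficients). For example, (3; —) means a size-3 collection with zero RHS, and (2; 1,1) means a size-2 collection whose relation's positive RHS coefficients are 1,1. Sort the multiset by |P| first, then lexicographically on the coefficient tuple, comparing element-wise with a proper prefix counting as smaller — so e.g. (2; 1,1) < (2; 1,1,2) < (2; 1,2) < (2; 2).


Minimal non-faces — 9 found among 7 rays, 10 max cones:

  • {0,2}:  v_{0} + v_{2} = 0 — sig = (2; —)
  • {0,6}:  v_{0} + v_{6} = v_{3} — sig = (2; 1)
  • {2,3}:  v_{2} + v_{3} = v_{6} — sig = (2; 1)
  • {3,4}:  v_{3} + v_{4} = v_{2} — sig = (2; 1)
  • {0,3}:  v_{0} + v_{3} = v_{1} + v_{5} — sig = (2; 1,1)
  • {4,6}:  v_{4} + v_{6} = 2·v_{2} — sig = (2; 2)
  • {1,4,5}:  v_{1} + v_{4} + v_{5} = 0 — sig = (3; —)
  • {1,2,5}:  v_{1} + v_{2} + v_{5} = v_{3} — sig = (3; 1)
  • {1,5,6}:  v_{1} + v_{5} + v_{6} = 2·v_{3} — sig = (3; 2)

so the primitive-relation signature multiset is
    (2; —)
    (2; 1)
    (2; 1)
    (2; 1)
    (2; 1,1)
    (2; 2)
    (3; —)
    (3; 1)
    (3; 2)


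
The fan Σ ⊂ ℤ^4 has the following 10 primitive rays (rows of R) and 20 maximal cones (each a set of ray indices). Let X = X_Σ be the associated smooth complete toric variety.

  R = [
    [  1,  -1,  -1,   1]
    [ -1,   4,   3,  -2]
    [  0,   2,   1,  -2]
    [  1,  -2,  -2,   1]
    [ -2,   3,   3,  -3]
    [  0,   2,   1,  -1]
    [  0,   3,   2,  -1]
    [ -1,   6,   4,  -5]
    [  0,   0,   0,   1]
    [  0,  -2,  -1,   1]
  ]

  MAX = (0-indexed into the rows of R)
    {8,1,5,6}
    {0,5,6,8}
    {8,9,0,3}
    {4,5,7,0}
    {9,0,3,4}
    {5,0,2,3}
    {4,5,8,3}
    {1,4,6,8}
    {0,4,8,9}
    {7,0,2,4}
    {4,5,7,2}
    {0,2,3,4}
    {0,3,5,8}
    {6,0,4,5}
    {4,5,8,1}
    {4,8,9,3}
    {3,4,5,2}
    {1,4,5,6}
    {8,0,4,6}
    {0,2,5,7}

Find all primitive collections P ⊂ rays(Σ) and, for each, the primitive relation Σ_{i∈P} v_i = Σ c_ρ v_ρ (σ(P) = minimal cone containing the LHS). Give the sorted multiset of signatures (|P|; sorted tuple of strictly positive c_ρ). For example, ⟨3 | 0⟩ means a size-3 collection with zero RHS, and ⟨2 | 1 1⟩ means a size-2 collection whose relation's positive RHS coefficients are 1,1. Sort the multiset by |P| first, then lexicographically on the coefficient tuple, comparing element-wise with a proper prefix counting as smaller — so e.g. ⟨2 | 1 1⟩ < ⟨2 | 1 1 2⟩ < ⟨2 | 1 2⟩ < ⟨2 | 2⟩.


Primitive collections (20):

  P = {5,9}:  v_{5} + v_{9} = 0 — sig = ⟨2 | 0⟩
  P = {0,1}:  v_{0} + v_{1} = v_{6} — sig = ⟨2 | 1⟩
  P = {1,3}:  v_{1} + v_{3} = v_{5} — sig = ⟨2 | 1⟩
  P = {2,8}:  v_{2} + v_{8} = v_{5} — sig = ⟨2 | 1⟩
  P = {3,6}:  v_{3} + v_{6} = v_{0} + v_{5} — sig = ⟨2 | 1 1⟩
  P = {1,9}:  v_{1} + v_{9} = v_{0} + v_{4} + v_{8} — sig = ⟨2 | 1 1 1⟩
  P = {2,9}:  v_{2} + v_{9} = v_{0} + v_{3} + v_{4} — sig = ⟨2 | 1 1 1⟩
  P = {7,9}:  v_{7} + v_{9} = v_{0} + v_{2} + v_{4} — sig = ⟨2 | 1 1 1⟩
  P = {1,2}:  v_{1} + v_{2} = v_{0} + v_{4} + 2·v_{5} — sig = ⟨2 | 1 1 2⟩
  P = {6,9}:  v_{6} + v_{9} = 2·v_{0} + v_{4} + v_{8} — sig = ⟨2 | 1 1 2⟩
  P = {7,8}:  v_{7} + v_{8} = v_{0} + v_{4} + 2·v_{5} — sig = ⟨2 | 1 1 2⟩
  P = {2,6}:  v_{2} + v_{6} = 2·v_{0} + v_{4} + 2·v_{5} — sig = ⟨2 | 1 2 2⟩
  P = {3,7}:  v_{3} + v_{7} = 2·v_{2} — sig = ⟨2 | 2⟩
  P = {1,7}:  v_{1} + v_{7} = 2·v_{0} + 2·v_{4} + 3·v_{5} — sig = ⟨2 | 2 2 3⟩
  P = {6,7}:  v_{6} + v_{7} = 3·v_{0} + 2·v_{4} + 3·v_{5} — sig = ⟨2 | 2 3 3⟩
  P = {0,3,4,8}:  v_{0} + v_{3} + v_{4} + v_{8} = 0 — sig = ⟨4 | 0⟩
  P = {0,2,4,5}:  v_{0} + v_{2} + v_{4} + v_{5} = v_{7} — sig = ⟨4 | 1⟩
  P = {0,3,4,5}:  v_{0} + v_{3} + v_{4} + v_{5} = v_{2} — sig = ⟨4 | 1⟩
  P = {0,4,5,8}:  v_{0} + v_{4} + v_{5} + v_{8} = v_{1} — sig = ⟨4 | 1⟩
  P = {4,5,6,8}:  v_{4} + v_{5} + v_{6} + v_{8} = 2·v_{1} — sig = ⟨4 | 2⟩

Sorted signature multiset PRS(X):
    |P|=2: 15 collections, coeffs (), (1), (1), (1), (1,1), (1,1,1), (1,1,1), (1,1,1), (1,1,2), (1,1,2), (1,1,2), (1,2,2), (2), (2,2,3), (2,3,3)
    |P|=4: 5 collections, coeffs (), (1), (1), (1), (2)


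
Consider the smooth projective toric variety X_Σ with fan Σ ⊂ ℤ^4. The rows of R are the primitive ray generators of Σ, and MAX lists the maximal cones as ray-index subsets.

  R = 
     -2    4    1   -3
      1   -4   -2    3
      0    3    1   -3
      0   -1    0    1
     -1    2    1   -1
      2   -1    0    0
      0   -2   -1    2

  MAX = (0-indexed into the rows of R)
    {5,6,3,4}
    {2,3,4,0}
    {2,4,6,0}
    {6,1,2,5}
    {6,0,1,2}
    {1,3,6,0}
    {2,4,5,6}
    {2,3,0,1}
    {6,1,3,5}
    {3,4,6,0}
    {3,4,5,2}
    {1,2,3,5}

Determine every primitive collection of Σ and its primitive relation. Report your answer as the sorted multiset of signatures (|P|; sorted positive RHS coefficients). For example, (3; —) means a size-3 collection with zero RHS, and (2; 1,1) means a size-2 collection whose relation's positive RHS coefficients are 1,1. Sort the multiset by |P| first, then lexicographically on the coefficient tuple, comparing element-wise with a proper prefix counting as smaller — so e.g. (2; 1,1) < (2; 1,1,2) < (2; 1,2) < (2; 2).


Δ(Σ) — 7 vertices, 3 min non-faces:

  P={0,5}:  v_{0} + v_{5} = v_{2} — sig = (2; 1)
  P={1,4}:  v_{1} + v_{4} = v_{6} — sig = (2; 1)
  P={2,3,6}:  v_{2} + v_{3} + v_{6} = 0 — sig = (3; —)

Sorted signature multiset PRS(X):
{ (2; 1) ×2,  (3; —) }


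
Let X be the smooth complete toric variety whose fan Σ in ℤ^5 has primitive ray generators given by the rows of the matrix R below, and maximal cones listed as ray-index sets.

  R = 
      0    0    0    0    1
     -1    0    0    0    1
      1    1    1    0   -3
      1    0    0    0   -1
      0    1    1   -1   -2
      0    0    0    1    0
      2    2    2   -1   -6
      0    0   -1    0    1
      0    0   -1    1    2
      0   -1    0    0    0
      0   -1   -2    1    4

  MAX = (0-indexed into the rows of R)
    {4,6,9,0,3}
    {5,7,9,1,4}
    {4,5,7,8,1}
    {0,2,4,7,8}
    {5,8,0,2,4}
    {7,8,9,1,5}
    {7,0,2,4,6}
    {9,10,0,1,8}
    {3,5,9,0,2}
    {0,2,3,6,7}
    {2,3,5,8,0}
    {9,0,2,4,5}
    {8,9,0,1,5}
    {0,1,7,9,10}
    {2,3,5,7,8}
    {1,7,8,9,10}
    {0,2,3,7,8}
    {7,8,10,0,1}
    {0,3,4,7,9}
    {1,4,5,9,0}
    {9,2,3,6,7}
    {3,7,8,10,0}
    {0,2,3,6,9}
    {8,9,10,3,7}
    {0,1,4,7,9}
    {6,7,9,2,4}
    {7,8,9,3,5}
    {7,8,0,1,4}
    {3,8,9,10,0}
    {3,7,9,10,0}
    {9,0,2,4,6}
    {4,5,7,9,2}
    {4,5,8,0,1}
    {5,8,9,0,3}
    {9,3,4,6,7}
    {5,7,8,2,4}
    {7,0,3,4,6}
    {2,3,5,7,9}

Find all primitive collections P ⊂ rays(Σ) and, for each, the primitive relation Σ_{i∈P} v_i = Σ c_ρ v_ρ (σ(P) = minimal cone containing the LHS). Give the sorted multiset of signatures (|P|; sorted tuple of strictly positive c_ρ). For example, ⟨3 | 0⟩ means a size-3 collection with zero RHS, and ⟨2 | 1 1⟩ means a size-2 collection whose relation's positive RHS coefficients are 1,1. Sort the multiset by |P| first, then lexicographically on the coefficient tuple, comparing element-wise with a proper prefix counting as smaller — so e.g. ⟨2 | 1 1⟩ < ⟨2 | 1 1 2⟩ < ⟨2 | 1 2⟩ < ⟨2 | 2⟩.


|primitive collections| = 18. Relations:

  {1,3}:  v_{1} + v_{3} = 0 — sig = ⟨2 | 0⟩
  {1,2}:  v_{1} + v_{2} = v_{4} + v_{5} — sig = ⟨2 | 1 1⟩
  {1,6}:  v_{1} + v_{6} = v_{2} + v_{4} — sig = ⟨2 | 1 1⟩
  {2,10}:  v_{2} + v_{10} = v_{3} + v_{8} — sig = ⟨2 | 1 1⟩
  {4,10}:  v_{4} + v_{10} = v_{0} + v_{7} — sig = ⟨2 | 1 1⟩
  {6,10}:  v_{6} + v_{10} = v_{0} + v_{2} + v_{3} + v_{7} — sig = ⟨2 | 1 1 1 1⟩
  {6,8}:  v_{6} + v_{8} = v_{0} + 2·v_{2} + v_{7} — sig = ⟨2 | 1 1 2⟩
  {5,10}:  v_{5} + v_{10} = 2·v_{8} + v_{9} — sig = ⟨2 | 1 2⟩
  {5,6}:  v_{5} + v_{6} = 2·v_{2} — sig = ⟨2 | 2⟩
  {4,8,9}:  v_{4} + v_{8} + v_{9} = 0 — sig = ⟨3 | 0⟩
  {0,5,7}:  v_{0} + v_{5} + v_{7} = v_{8} — sig = ⟨3 | 1⟩
  {2,3,4}:  v_{2} + v_{3} + v_{4} = v_{6} — sig = ⟨3 | 1⟩
  {3,4,5}:  v_{3} + v_{4} + v_{5} = v_{2} — sig = ⟨3 | 1⟩
  {2,8,9}:  v_{2} + v_{8} + v_{9} = v_{3} + v_{5} — sig = ⟨3 | 1 1⟩
  {3,4,8}:  v_{3} + v_{4} + v_{8} = v_{0} + v_{2} + v_{7} — sig = ⟨3 | 1 1 1⟩
  {0,2,7,9}:  v_{0} + v_{2} + v_{7} + v_{9} = v_{3} — sig = ⟨4 | 1⟩
  {0,7,8,9}:  v_{0} + v_{7} + v_{8} + v_{9} = v_{10} — sig = ⟨4 | 1⟩
  {0,6,7,9}:  v_{0} + v_{6} + v_{7} + v_{9} = 2·v_{3} + v_{4} — sig = ⟨4 | 1 2⟩

Signatures (|P|; sorted positive RHS coefficients), sorted:
[⟨2 | 0⟩, ⟨2 | 1 1⟩, ⟨2 | 1 1⟩, ⟨2 | 1 1⟩, ⟨2 | 1 1⟩, ⟨2 | 1 1 1 1⟩, ⟨2 | 1 1 2⟩, ⟨2 | 1 2⟩, ⟨2 | 2⟩, ⟨3 | 0⟩, ⟨3 | 1⟩, ⟨3 | 1⟩, ⟨3 | 1⟩, ⟨3 | 1 1⟩, ⟨3 | 1 1 1⟩, ⟨4 | 1⟩, ⟨4 | 1⟩, ⟨4 | 1 2⟩]


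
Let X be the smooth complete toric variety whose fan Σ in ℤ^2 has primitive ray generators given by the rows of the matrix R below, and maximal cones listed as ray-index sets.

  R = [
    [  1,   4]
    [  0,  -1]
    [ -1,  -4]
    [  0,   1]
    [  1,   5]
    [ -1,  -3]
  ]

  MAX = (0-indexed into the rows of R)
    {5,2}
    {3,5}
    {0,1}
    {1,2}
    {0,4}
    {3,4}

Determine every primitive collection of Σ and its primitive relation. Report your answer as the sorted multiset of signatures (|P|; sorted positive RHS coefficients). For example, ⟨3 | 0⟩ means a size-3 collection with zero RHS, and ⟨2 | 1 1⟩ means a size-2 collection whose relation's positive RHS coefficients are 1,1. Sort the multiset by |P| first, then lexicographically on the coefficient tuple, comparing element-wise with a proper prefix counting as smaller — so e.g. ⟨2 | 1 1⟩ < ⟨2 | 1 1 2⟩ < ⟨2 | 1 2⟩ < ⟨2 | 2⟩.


|primitive collections| = 9. Relations:

  • {0,2}:  v_{0} + v_{2} = 0  ⟹  sig = ⟨2 | 0⟩
  • {1,3}:  v_{1} + v_{3} = 0  ⟹  sig = ⟨2 | 0⟩
  • {0,3}:  v_{0} + v_{3} = v_{4}  ⟹  sig = ⟨2 | 1⟩
  • {0,5}:  v_{0} + v_{5} = v_{3}  ⟹  sig = ⟨2 | 1⟩
  • {1,4}:  v_{1} + v_{4} = v_{0}  ⟹  sig = ⟨2 | 1⟩
  • {1,5}:  v_{1} + v_{5} = v_{2}  ⟹  sig = ⟨2 | 1⟩
  • {2,3}:  v_{2} + v_{3} = v_{5}  ⟹  sig = ⟨2 | 1⟩
  • {2,4}:  v_{2} + v_{4} = v_{3}  ⟹  sig = ⟨2 | 1⟩
  • {4,5}:  v_{4} + v_{5} = 2·v_{3}  ⟹  sig = ⟨2 | 2⟩

so the primitive-relation signature multiset is
    |P|=2: 9 collections, coeffs (), (), (1), (1), (1), (1), (1), (1), (2)


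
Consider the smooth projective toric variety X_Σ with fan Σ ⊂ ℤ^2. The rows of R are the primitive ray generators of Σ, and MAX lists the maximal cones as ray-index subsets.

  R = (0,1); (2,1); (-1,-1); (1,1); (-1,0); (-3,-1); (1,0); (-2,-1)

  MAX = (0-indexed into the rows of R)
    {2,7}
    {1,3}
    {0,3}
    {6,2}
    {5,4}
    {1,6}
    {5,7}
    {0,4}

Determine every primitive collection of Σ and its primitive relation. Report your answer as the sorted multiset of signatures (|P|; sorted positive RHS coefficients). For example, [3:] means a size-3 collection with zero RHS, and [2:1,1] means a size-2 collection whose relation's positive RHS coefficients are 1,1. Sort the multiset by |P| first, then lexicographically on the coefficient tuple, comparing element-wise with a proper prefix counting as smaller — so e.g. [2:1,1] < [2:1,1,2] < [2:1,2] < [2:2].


|primitive collections| = 20. Relations:

  P={1,7}:  v_{1} + v_{7} = 0 ; sig = [2:]
  P={2,3}:  v_{2} + v_{3} = 0 ; sig = [2:]
  P={4,6}:  v_{4} + v_{6} = 0 ; sig = [2:]
  P={0,2}:  v_{0} + v_{2} = v_{4} ; sig = [2:1]
  P={0,6}:  v_{0} + v_{6} = v_{3} ; sig = [2:1]
  P={1,2}:  v_{1} + v_{2} = v_{6} ; sig = [2:1]
  P={1,4}:  v_{1} + v_{4} = v_{3} ; sig = [2:1]
  P={1,5}:  v_{1} + v_{5} = v_{4} ; sig = [2:1]
  P={2,4}:  v_{2} + v_{4} = v_{7} ; sig = [2:1]
  P={3,4}:  v_{3} + v_{4} = v_{0} ; sig = [2:1]
  P={3,6}:  v_{3} + v_{6} = v_{1} ; sig = [2:1]
  P={3,7}:  v_{3} + v_{7} = v_{4} ; sig = [2:1]
  P={4,7}:  v_{4} + v_{7} = v_{5} ; sig = [2:1]
  P={5,6}:  v_{5} + v_{6} = v_{7} ; sig = [2:1]
  P={6,7}:  v_{6} + v_{7} = v_{2} ; sig = [2:1]
  P={0,1}:  v_{0} + v_{1} = 2·v_{3} ; sig = [2:2]
  P={0,7}:  v_{0} + v_{7} = 2·v_{4} ; sig = [2:2]
  P={2,5}:  v_{2} + v_{5} = 2·v_{7} ; sig = [2:2]
  P={3,5}:  v_{3} + v_{5} = 2·v_{4} ; sig = [2:2]
  P={0,5}:  v_{0} + v_{5} = 3·v_{4} ; sig = [2:3]

Hence PRS(X_Σ) =
    |P|=2: 20 collections, coeffs (), (), (), (1), (1), (1), (1), (1), (1), (1), (1), (1), (1), (1), (1), (2), (2), (2), (2), (3)


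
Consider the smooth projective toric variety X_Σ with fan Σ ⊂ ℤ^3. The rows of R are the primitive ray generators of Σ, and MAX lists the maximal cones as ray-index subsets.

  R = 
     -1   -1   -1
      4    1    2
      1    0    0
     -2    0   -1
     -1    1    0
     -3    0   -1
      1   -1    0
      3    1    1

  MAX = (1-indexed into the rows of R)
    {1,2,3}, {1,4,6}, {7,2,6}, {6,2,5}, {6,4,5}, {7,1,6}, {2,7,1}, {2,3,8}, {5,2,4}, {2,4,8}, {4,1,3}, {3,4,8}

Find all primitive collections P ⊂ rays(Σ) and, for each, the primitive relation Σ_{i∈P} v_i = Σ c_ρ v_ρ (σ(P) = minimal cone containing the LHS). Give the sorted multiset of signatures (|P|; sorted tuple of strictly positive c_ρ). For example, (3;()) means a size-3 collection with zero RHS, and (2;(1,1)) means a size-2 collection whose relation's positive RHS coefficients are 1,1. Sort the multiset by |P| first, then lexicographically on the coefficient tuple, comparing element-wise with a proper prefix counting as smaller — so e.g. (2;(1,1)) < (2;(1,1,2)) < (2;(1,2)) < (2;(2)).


Δ(Σ) — 8 vertices, 14 min non-faces:

  {5,7}:  v_{5} + v_{7} = 0  →  sig = (2;())
  {1,5}:  v_{1} + v_{5} = v_{4}  →  sig = (2;(1))
  {3,6}:  v_{3} + v_{6} = v_{4}  →  sig = (2;(1))
  {4,7}:  v_{4} + v_{7} = v_{1}  →  sig = (2;(1))
  {7,8}:  v_{7} + v_{8} = v_{1} + v_{2} + v_{3}  →  sig = (2;(1,1,1))
  {3,5}:  v_{3} + v_{5} = v_{2} + 2·v_{4}  →  sig = (2;(1,2))
  {3,7}:  v_{3} + v_{7} = 2·v_{1} + v_{2}  →  sig = (2;(1,2))
  {6,8}:  v_{6} + v_{8} = v_{2} + 2·v_{4}  →  sig = (2;(1,2))
  {1,8}:  v_{1} + v_{8} = 2·v_{3}  →  sig = (2;(2))
  {5,8}:  v_{5} + v_{8} = 2·v_{2} + 3·v_{4}  →  sig = (2;(2,3))
  {1,2,6}:  v_{1} + v_{2} + v_{6} = 0  →  sig = (3;())
  {1,2,4}:  v_{1} + v_{2} + v_{4} = v_{3}  →  sig = (3;(1))
  {2,3,4}:  v_{2} + v_{3} + v_{4} = v_{8}  →  sig = (3;(1))
  {2,4,6}:  v_{2} + v_{4} + v_{6} = v_{5}  →  sig = (3;(1))

so the primitive-relation signature multiset is
    (2;())
    (2;(1))
    (2;(1))
    (2;(1))
    (2;(1,1,1))
    (2;(1,2))
    (2;(1,2))
    (2;(1,2))
    (2;(2))
    (2;(2,3))
    (3;())
    (3;(1))
    (3;(1))
    (3;(1))


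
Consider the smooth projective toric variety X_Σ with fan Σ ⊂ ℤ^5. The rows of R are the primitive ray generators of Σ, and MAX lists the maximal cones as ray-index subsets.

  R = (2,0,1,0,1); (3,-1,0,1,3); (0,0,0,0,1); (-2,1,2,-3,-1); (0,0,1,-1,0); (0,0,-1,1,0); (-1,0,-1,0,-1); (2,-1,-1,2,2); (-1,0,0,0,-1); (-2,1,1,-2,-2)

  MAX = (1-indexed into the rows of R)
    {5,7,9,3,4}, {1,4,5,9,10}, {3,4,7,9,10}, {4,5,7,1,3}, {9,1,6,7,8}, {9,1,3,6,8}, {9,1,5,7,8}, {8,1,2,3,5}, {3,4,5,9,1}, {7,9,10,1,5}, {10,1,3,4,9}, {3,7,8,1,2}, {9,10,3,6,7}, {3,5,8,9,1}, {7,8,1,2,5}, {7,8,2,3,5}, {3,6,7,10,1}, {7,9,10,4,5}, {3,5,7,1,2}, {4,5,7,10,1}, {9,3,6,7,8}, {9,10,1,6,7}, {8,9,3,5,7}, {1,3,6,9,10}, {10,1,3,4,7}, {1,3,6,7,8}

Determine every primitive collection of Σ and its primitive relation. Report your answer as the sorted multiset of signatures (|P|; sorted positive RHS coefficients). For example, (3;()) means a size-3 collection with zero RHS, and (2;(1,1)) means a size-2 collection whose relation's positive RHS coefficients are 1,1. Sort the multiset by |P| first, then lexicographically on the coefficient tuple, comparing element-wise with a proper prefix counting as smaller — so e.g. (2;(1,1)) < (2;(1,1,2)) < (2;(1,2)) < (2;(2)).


12 collections generate NE(X_Σ); each relation:

  P={5,6}:  v_{5} + v_{6} = 0  →  sig = (2;())
  P={8,10}:  v_{8} + v_{10} = 0  →  sig = (2;())
  P={2,9}:  v_{2} + v_{9} = v_{5} + v_{8}  →  sig = (2;(1,1))
  P={4,6}:  v_{4} + v_{6} = v_{3} + v_{10}  →  sig = (2;(1,1))
  P={4,8}:  v_{4} + v_{8} = v_{3} + v_{5}  →  sig = (2;(1,1))
  P={2,6}:  v_{2} + v_{6} = v_{1} + v_{3} + v_{7} + v_{8}  →  sig = (2;(1,1,1,1))
  P={2,10}:  v_{2} + v_{10} = v_{1} + v_{3} + v_{5} + v_{7}  →  sig = (2;(1,1,1,1))
  P={2,4}:  v_{2} + v_{4} = v_{1} + 2·v_{3} + 2·v_{5} + v_{7}  →  sig = (2;(1,1,2,2))
  P={3,5,10}:  v_{3} + v_{5} + v_{10} = v_{4}  →  sig = (3;(1))
  P={1,3,7,9}:  v_{1} + v_{3} + v_{7} + v_{9} = 0  →  sig = (4;())
  P={1,4,7,9}:  v_{1} + v_{4} + v_{7} + v_{9} = v_{5} + v_{10}  →  sig = (4;(1,1))
  P={1,3,5,7,8}:  v_{1} + v_{3} + v_{5} + v_{7} + v_{8} = v_{2}  →  sig = (5;(1))

so the primitive-relation signature multiset is
{ (2;()) ×2,  (2;(1,1)) ×3,  (2;(1,1,1,1)) ×2,  (2;(1,1,2,2)),  (3;(1)),  (4;()),  (4;(1,1)),  (5;(1)) }


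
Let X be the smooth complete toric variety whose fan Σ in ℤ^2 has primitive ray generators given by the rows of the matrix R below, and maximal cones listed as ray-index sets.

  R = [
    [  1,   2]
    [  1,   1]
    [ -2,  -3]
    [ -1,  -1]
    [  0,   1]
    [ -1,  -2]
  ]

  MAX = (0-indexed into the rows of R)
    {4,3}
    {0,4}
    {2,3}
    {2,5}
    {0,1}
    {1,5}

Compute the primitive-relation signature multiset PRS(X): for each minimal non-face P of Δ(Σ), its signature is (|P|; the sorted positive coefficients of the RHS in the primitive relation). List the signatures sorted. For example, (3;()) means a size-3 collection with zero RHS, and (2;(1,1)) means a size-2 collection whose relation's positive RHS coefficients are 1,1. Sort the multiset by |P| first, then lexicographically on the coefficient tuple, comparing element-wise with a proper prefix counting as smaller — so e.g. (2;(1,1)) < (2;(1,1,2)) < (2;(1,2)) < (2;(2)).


|primitive collections| = 9. Relations:

  {0,5}:  v_{0} + v_{5} = 0  →  sig = (2;())
  {1,3}:  v_{1} + v_{3} = 0  →  sig = (2;())
  {0,2}:  v_{0} + v_{2} = v_{3}  →  sig = (2;(1))
  {0,3}:  v_{0} + v_{3} = v_{4}  →  sig = (2;(1))
  {1,2}:  v_{1} + v_{2} = v_{5}  →  sig = (2;(1))
  {1,4}:  v_{1} + v_{4} = v_{0}  →  sig = (2;(1))
  {3,5}:  v_{3} + v_{5} = v_{2}  →  sig = (2;(1))
  {4,5}:  v_{4} + v_{5} = v_{3}  →  sig = (2;(1))
  {2,4}:  v_{2} + v_{4} = 2·v_{3}  →  sig = (2;(2))

so the primitive-relation signature multiset is
    |P|=2: 9 collections, coeffs (), (), (1), (1), (1), (1), (1), (1), (2)


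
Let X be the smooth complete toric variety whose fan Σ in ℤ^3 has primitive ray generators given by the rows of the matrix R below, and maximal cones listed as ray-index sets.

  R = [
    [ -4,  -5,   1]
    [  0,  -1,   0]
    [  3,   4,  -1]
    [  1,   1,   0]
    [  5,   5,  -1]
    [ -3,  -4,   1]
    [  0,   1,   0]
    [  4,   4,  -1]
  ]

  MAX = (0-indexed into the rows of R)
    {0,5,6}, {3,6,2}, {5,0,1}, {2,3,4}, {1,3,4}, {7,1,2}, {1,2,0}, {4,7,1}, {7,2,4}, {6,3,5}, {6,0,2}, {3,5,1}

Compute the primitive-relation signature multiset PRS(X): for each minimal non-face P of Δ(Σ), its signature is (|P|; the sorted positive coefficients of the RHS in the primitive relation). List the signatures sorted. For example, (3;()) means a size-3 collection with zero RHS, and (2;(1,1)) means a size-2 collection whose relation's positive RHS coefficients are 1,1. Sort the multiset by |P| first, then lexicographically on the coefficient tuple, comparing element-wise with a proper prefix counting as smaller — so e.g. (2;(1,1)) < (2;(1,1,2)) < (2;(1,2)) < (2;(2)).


Primitive collections (12):

  {1,6}:  v_{1} + v_{6} = 0  so sig = (2;())
  {2,5}:  v_{2} + v_{5} = 0  so sig = (2;())
  {0,3}:  v_{0} + v_{3} = v_{5}  so sig = (2;(1))
  {0,7}:  v_{0} + v_{7} = v_{1}  so sig = (2;(1))
  {3,7}:  v_{3} + v_{7} = v_{4}  so sig = (2;(1))
  {0,4}:  v_{0} + v_{4} = v_{1} + v_{3}  so sig = (2;(1,1))
  {5,7}:  v_{5} + v_{7} = v_{1} + v_{3}  so sig = (2;(1,1))
  {6,7}:  v_{6} + v_{7} = v_{2} + v_{3}  so sig = (2;(1,1))
  {4,5}:  v_{4} + v_{5} = v_{1} + 2·v_{3}  so sig = (2;(1,2))
  {4,6}:  v_{4} + v_{6} = v_{2} + 2·v_{3}  so sig = (2;(1,2))
  {1,2,3}:  v_{1} + v_{2} + v_{3} = v_{7}  so sig = (3;(1))
  {1,2,4}:  v_{1} + v_{2} + v_{4} = 2·v_{7}  so sig = (3;(2))

Sorted signature multiset PRS(X):
{ (2;()) ×2,  (2;(1)) ×3,  (2;(1,1)) ×3,  (2;(1,2)) ×2,  (3;(1)),  (3;(2)) }


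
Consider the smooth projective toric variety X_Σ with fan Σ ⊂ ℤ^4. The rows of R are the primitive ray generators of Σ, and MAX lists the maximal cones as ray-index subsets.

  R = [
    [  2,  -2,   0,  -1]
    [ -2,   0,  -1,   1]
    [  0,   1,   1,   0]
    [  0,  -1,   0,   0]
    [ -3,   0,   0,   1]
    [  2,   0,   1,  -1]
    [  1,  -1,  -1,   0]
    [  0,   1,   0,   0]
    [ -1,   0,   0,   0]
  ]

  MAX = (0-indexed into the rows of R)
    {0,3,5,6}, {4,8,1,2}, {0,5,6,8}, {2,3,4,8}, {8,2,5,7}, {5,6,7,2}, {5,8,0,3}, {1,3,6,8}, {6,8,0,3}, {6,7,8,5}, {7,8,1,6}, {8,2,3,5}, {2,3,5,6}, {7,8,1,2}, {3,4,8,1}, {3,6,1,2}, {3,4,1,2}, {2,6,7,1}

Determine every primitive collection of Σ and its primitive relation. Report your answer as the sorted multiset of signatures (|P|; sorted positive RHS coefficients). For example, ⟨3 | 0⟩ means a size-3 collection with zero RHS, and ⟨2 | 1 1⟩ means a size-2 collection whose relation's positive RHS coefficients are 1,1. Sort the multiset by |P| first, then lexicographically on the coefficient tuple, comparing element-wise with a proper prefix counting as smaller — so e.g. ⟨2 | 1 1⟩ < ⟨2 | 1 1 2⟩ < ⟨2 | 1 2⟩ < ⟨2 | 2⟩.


|primitive collections| = 12. Relations:

  P={1,5}:  v_{1} + v_{5} = 0 ; sig = ⟨2 | 0⟩
  P={3,7}:  v_{3} + v_{7} = 0 ; sig = ⟨2 | 0⟩
  P={0,2}:  v_{0} + v_{2} = v_{3} + v_{5} ; sig = ⟨2 | 1 1⟩
  P={4,6}:  v_{4} + v_{6} = v_{1} + v_{3} ; sig = ⟨2 | 1 1⟩
  P={0,1}:  v_{0} + v_{1} = v_{3} + v_{6} + v_{8} ; sig = ⟨2 | 1 1 1⟩
  P={0,7}:  v_{0} + v_{7} = v_{5} + v_{6} + v_{8} ; sig = ⟨2 | 1 1 1⟩
  P={4,5}:  v_{4} + v_{5} = v_{2} + v_{3} + v_{8} ; sig = ⟨2 | 1 1 1⟩
  P={4,7}:  v_{4} + v_{7} = v_{1} + v_{2} + v_{8} ; sig = ⟨2 | 1 1 1⟩
  P={0,4}:  v_{0} + v_{4} = 2·v_{3} + v_{8} ; sig = ⟨2 | 1 2⟩
  P={2,6,8}:  v_{2} + v_{6} + v_{8} = 0 ; sig = ⟨3 | 0⟩
  P={1,2,3,8}:  v_{1} + v_{2} + v_{3} + v_{8} = v_{4} ; sig = ⟨4 | 1⟩
  P={3,5,6,8}:  v_{3} + v_{5} + v_{6} + v_{8} = v_{0} ; sig = ⟨4 | 1⟩

Sorted signature multiset PRS(X):
    ⟨2 | 0⟩
    ⟨2 | 0⟩
    ⟨2 | 1 1⟩
    ⟨2 | 1 1⟩
    ⟨2 | 1 1 1⟩
    ⟨2 | 1 1 1⟩
    ⟨2 | 1 1 1⟩
    ⟨2 | 1 1 1⟩
    ⟨2 | 1 2⟩
    ⟨3 | 0⟩
    ⟨4 | 1⟩
    ⟨4 | 1⟩
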